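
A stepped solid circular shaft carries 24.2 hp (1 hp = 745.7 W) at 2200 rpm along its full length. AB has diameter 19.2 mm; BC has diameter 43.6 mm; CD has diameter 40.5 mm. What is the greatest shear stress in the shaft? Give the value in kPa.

56400 kPa

ω = 2π·2200/60 = 230.4 rad/s, so T = P/ω = 24.2×745.7 / 230.4 = 78.33 N·m.
Under the same torque, τ_max = 16T/(πd³) is largest where d is smallest — segment AB (d = 19.2 mm).
τ_max = 16·78.33/(π·(0.0192)³) = 5.636×10^7 Pa.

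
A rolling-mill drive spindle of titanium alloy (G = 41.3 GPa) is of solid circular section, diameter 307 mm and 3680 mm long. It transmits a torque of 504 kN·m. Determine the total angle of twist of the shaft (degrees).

J = πd⁴/32 = π(0.307)⁴/32 = 8.721×10^-4 m⁴.
θ = T·L/(G·J) = 504000 × 3.68 / (41.3×10⁹ × 8.721×10^-4) = 0.05150 rad.

2.95°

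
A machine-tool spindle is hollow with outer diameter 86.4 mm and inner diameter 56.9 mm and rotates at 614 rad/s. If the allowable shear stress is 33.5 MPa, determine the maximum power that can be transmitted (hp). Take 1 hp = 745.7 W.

2840 hp

J = π(d_o⁴ − d_i⁴)/32 = π(0.0864⁴ − 0.0569⁴)/32 = 4.442×10^-6 m⁴.
T_max = τ_allow·J/r = 3.35×10^7 × 4.442×10^-6 / 0.0432 = 3444 N·m.
ω = 614 rad/s, so P_max = T_max·ω = 2.115×10^6 W.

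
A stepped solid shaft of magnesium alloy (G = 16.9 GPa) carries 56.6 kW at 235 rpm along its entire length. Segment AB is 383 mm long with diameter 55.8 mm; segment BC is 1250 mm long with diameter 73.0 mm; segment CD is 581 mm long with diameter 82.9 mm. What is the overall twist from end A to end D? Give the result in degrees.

ω = 2π·235/60 = 24.61 rad/s, so T = P/ω = 56.6×10³ / 24.61 = 2300 N·m.
J_AB = π(0.0558)⁴/32 = 9.52×10^-7 m⁴; J_BC = π(0.0730)⁴/32 = 2.79×10^-6 m⁴; J_CD = π(0.0829)⁴/32 = 4.64×10^-6 m⁴.
θ = (T/G)·Σ L_i/J_i = (2300/16.9×10⁹)·(0.383/9.52×10^-7 + 1.25/2.79×10^-6 + 0.581/4.64×10^-6) = 0.1328 rad.

7.61°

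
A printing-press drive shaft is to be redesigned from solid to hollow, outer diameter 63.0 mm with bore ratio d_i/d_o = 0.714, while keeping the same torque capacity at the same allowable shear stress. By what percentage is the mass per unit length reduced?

40.1 %

Equal τ_max and T ⇒ the solid shaft needs d_s³ = d_o³(1−k⁴), so d_s = 63.0·(1−0.714⁴)^(1/3) = 56.99 mm.
Area ratio A_h/A_s = d_o²(1−k²)/d_s² = (1−k²)/(1−k⁴)^(2/3) = 0.5991.
Mass saving = 1 − 0.5991 = 40.1 %.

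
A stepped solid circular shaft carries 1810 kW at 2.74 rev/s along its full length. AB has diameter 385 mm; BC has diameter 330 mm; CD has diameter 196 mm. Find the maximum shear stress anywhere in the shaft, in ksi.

10.3 ksi

ω = 2π·2.74 = 17.22 rad/s, so T = P/ω = 1810×10³ / 17.22 = 105100 N·m.
Under the same torque, τ_max = 16T/(πd³) is largest where d is smallest — segment CD (d = 196 mm).
τ_max = 16·105100/(π·(0.196)³) = 7.111×10^7 Pa.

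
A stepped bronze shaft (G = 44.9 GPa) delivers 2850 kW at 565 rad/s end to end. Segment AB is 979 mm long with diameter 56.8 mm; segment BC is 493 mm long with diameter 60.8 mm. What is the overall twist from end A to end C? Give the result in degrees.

ω = 565 rad/s, so T = P/ω = 2850×10³ / 565.0 = 5044 N·m.
J_AB = π(0.0568)⁴/32 = 1.02×10^-6 m⁴; J_BC = π(0.0608)⁴/32 = 1.34×10^-6 m⁴.
θ = (T/G)·Σ L_i/J_i = (5044/44.9×10⁹)·(0.979/1.02×10^-6 + 0.493/1.34×10^-6) = 0.1489 rad.

8.53°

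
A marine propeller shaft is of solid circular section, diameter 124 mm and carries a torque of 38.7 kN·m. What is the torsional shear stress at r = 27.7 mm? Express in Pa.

J = πd⁴/32 = π(0.124)⁴/32 = 2.321×10^-5 m⁴.
Shear stress varies linearly with radius: τ = T·r/J = 38700 × 0.0277 / 2.321×10^-5 = 4.619×10^7 Pa.

4.62e7 Pa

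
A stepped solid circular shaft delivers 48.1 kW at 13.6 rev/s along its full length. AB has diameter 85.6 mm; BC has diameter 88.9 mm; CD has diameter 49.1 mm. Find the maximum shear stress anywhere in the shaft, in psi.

ω = 2π·13.6 = 85.45 rad/s, so T = P/ω = 48.1×10³ / 85.45 = 562.9 N·m.
Under the same torque, τ_max = 16T/(πd³) is largest where d is smallest — segment CD (d = 49.1 mm).
τ_max = 16·562.9/(π·(0.0491)³) = 2.422×10^7 Pa.

3510 psi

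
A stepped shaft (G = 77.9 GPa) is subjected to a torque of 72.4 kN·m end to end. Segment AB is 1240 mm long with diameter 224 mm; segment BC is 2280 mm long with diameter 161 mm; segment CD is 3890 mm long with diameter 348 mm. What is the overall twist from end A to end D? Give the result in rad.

0.0393 rad

J_AB = π(0.224)⁴/32 = 2.47×10^-4 m⁴; J_BC = π(0.161)⁴/32 = 6.60×10^-5 m⁴; J_CD = π(0.348)⁴/32 = 1.44×10^-3 m⁴.
θ = (T/G)·Σ L_i/J_i = (72400/77.9×10⁹)·(1.24/2.47×10^-4 + 2.28/6.60×10^-5 + 3.89/1.44×10^-3) = 0.03930 rad.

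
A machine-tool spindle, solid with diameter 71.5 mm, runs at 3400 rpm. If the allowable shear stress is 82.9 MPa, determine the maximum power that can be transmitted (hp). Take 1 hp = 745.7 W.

J = πd⁴/32 = π(0.0715)⁴/32 = 2.566×10^-6 m⁴.
T_max = τ_allow·J/r = 8.29×10^7 × 2.566×10^-6 / 0.0357 = 5950 N·m.
ω = 2π·3400/60 = 356.0 rad/s, so P_max = T_max·ω = 2.118×10^6 W.

2840 hp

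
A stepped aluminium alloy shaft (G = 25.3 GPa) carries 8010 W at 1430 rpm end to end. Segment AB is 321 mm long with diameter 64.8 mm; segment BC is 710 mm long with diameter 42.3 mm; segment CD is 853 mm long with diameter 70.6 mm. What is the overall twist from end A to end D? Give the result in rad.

0.00591 rad

ω = 2π·1430/60 = 149.7 rad/s, so T = P/ω = 8010 / 149.7 = 53.49 N·m.
J_AB = π(0.0648)⁴/32 = 1.73×10^-6 m⁴; J_BC = π(0.0423)⁴/32 = 3.14×10^-7 m⁴; J_CD = π(0.0706)⁴/32 = 2.44×10^-6 m⁴.
θ = (T/G)·Σ L_i/J_i = (53.49/25.3×10⁹)·(0.321/1.73×10^-6 + 0.710/3.14×10^-7 + 0.853/2.44×10^-6) = 5.907×10^-3 rad.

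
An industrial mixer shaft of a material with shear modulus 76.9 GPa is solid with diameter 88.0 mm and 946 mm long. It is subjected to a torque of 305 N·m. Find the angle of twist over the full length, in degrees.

0.0365°

J = πd⁴/32 = π(0.0880)⁴/32 = 5.887×10^-6 m⁴.
θ = T·L/(G·J) = 305.0 × 0.946 / (76.9×10⁹ × 5.887×10^-6) = 6.373×10^-4 rad.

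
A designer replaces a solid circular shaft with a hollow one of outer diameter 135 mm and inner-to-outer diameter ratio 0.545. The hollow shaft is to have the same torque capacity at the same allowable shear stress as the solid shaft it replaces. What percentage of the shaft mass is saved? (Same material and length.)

Equal τ_max and T ⇒ the solid shaft needs d_s³ = d_o³(1−k⁴), so d_s = 135·(1−0.545⁴)^(1/3) = 130.9 mm.
Area ratio A_h/A_s = d_o²(1−k²)/d_s² = (1−k²)/(1−k⁴)^(2/3) = 0.7476.
Mass saving = 1 − 0.7476 = 25.2 %.

25.2 %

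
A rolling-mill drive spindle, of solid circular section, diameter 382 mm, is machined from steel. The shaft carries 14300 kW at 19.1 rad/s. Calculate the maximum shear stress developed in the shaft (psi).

9920 psi

ω = 19.1 rad/s, so T = P/ω = 14300×10³ / 19.10 = 748700 N·m.
J = πd⁴/32 = π(0.382)⁴/32 = 2.091×10^-3 m⁴.
τ_max = T·r/J = 748700 × 0.191 / 2.091×10^-3 = 6.840×10^7 Pa.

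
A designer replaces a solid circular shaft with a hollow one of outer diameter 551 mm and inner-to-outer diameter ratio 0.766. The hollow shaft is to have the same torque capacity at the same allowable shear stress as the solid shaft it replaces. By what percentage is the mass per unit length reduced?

Equal τ_max and T ⇒ the solid shaft needs d_s³ = d_o³(1−k⁴), so d_s = 551·(1−0.766⁴)^(1/3) = 478.7 mm.
Area ratio A_h/A_s = d_o²(1−k²)/d_s² = (1−k²)/(1−k⁴)^(2/3) = 0.5475.
Mass saving = 1 − 0.5475 = 45.2 %.

45.2 %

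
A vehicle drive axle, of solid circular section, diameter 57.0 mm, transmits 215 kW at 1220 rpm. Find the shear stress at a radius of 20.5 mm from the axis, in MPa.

33.3 MPa

ω = 2π·1220/60 = 127.8 rad/s, so T = P/ω = 215×10³ / 127.8 = 1683 N·m.
J = πd⁴/32 = π(0.0570)⁴/32 = 1.036×10^-6 m⁴.
Shear stress varies linearly with radius: τ = T·r/J = 1683 × 0.0205 / 1.036×10^-6 = 3.329×10^7 Pa.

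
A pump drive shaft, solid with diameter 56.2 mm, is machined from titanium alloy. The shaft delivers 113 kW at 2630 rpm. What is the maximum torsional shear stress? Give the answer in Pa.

ω = 2π·2630/60 = 275.4 rad/s, so T = P/ω = 113×10³ / 275.4 = 410.3 N·m.
J = πd⁴/32 = π(0.0562)⁴/32 = 9.794×10^-7 m⁴.
τ_max = T·r/J = 410.3 × 0.0281 / 9.794×10^-7 = 1.177×10^7 Pa.

1.18e7 Pa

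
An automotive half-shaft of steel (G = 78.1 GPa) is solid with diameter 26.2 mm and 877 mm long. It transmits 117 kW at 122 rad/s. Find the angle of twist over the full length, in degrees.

13.3°

ω = 122 rad/s, so T = P/ω = 117×10³ / 122.0 = 959.0 N·m.
J = πd⁴/32 = π(0.0262)⁴/32 = 4.626×10^-8 m⁴.
θ = T·L/(G·J) = 959.0 × 0.877 / (78.1×10⁹ × 4.626×10^-8) = 0.2328 rad.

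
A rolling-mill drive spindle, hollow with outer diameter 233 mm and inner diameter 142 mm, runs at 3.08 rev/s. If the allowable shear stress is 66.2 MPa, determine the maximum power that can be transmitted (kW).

2740 kW

J = π(d_o⁴ − d_i⁴)/32 = π(0.233⁴ − 0.142⁴)/32 = 2.494×10^-4 m⁴.
T_max = τ_allow·J/r = 6.62×10^7 × 2.494×10^-4 / 0.117 = 141700 N·m.
ω = 2π·3.08 = 19.35 rad/s, so P_max = T_max·ω = 2.743×10^6 W.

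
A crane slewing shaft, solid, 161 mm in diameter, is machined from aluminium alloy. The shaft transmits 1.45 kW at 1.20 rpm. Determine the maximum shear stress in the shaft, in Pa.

1.41e7 Pa

ω = 2π·1.20/60 = 0.1257 rad/s, so T = P/ω = 1.45×10³ / 0.1257 = 11540 N·m.
J = πd⁴/32 = π(0.161)⁴/32 = 6.596×10^-5 m⁴.
τ_max = T·r/J = 11540 × 0.0805 / 6.596×10^-5 = 1.408×10^7 Pa.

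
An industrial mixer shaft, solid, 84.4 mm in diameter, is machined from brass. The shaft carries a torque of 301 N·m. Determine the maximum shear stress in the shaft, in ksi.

0.370 ksi

J = πd⁴/32 = π(0.0844)⁴/32 = 4.982×10^-6 m⁴.
τ_max = T·r/J = 301.0 × 0.0422 / 4.982×10^-6 = 2.550×10^6 Pa.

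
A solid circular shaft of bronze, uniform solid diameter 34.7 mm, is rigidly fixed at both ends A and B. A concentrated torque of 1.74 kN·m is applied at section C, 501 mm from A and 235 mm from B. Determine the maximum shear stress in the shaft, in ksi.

With uniform GJ and both ends fixed, compatibility θ_AC = θ_CB gives T_A·a = T_B·b, together with T_A + T_B = T₀.
T_A = T₀·b/(a+b) = 1740·235/736.0 = 555.6 N·m; T_B = 1184 N·m.
τ in each portion: τ_AC = 6.77×10^7 Pa, τ_CB = 1.44×10^8 Pa; maximum is in CB.
τ_max = T_CB·r/J = 1184·0.0174/1.42×10^-7 = 1.444×10^8 Pa.

20.9 ksi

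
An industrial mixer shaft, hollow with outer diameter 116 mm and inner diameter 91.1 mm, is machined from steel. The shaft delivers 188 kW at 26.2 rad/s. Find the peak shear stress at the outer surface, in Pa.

3.78e7 Pa

ω = 26.2 rad/s, so T = P/ω = 188×10³ / 26.20 = 7176 N·m.
J = π(d_o⁴ − d_i⁴)/32 = π(0.116⁴ − 0.0911⁴)/32 = 1.101×10^-5 m⁴.
τ_max = T·r/J = 7176 × 0.0580 / 1.101×10^-5 = 3.779×10^7 Pa.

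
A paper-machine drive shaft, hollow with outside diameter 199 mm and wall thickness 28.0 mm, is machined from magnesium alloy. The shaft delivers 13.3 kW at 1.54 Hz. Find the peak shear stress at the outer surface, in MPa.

1.21 MPa

ω = 2π·1.54 = 9.676 rad/s, so T = P/ω = 13.3×10³ / 9.676 = 1375 N·m.
J = π(d_o⁴ − d_i⁴)/32 = π(0.199⁴ − 0.143⁴)/32 = 1.129×10^-4 m⁴.
τ_max = T·r/J = 1375 × 0.0995 / 1.129×10^-4 = 1.211×10^6 Pa.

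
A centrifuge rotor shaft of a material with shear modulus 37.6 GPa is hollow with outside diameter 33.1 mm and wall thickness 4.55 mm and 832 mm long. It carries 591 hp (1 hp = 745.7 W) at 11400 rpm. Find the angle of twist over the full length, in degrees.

5.49°

ω = 2π·11400/60 = 1194 rad/s, so T = P/ω = 591×745.7 / 1194 = 369.2 N·m.
J = π(d_o⁴ − d_i⁴)/32 = π(0.0331⁴ − 0.0240⁴)/32 = 8.527×10^-8 m⁴.
θ = T·L/(G·J) = 369.2 × 0.832 / (37.6×10⁹ × 8.527×10^-8) = 0.09579 rad.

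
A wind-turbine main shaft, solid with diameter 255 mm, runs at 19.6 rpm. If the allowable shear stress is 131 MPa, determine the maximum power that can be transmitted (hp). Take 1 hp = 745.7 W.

J = πd⁴/32 = π(0.255)⁴/32 = 4.151×10^-4 m⁴.
T_max = τ_allow·J/r = 1.31×10^8 × 4.151×10^-4 / 0.128 = 426500 N·m.
ω = 2π·19.6/60 = 2.053 rad/s, so P_max = T_max·ω = 8.754×10^5 W.

1170 hp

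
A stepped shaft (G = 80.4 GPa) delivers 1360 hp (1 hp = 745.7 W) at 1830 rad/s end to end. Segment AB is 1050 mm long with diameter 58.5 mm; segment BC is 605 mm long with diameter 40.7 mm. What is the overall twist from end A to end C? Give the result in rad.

0.0218 rad

ω = 1830 rad/s, so T = P/ω = 1360×745.7 / 1830 = 554.2 N·m.
J_AB = π(0.0585)⁴/32 = 1.15×10^-6 m⁴; J_BC = π(0.0407)⁴/32 = 2.69×10^-7 m⁴.
θ = (T/G)·Σ L_i/J_i = (554.2/80.4×10⁹)·(1.05/1.15×10^-6 + 0.605/2.69×10^-7) = 0.02177 rad.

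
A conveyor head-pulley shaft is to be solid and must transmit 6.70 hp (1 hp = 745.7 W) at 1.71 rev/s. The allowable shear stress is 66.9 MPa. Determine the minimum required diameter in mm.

32.8 mm

ω = 2π·1.71 = 10.74 rad/s, so T = P/ω = 6.70×745.7 / 10.74 = 465.0 N·m.
For a solid shaft τ_max = 16T/(πd³), so d = (16T/(π τ_allow))^(1/3) = (16·465.0/(π·6.69×10^7))^(1/3) = 0.03283 m.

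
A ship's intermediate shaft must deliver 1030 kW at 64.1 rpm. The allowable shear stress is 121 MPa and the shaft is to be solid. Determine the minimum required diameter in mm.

186 mm

ω = 2π·64.1/60 = 6.713 rad/s, so T = P/ω = 1030×10³ / 6.713 = 153400 N·m.
For a solid shaft τ_max = 16T/(πd³), so d = (16T/(π τ_allow))^(1/3) = (16·153400/(π·1.21×10^8))^(1/3) = 0.1862 m.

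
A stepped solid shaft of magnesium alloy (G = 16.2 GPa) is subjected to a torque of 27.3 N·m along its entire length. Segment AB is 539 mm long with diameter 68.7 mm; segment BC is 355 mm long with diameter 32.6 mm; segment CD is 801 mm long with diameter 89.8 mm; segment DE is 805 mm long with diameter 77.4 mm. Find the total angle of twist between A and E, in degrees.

J_AB = π(0.0687)⁴/32 = 2.19×10^-6 m⁴; J_BC = π(0.0326)⁴/32 = 1.11×10^-7 m⁴; J_CD = π(0.0898)⁴/32 = 6.38×10^-6 m⁴; J_DE = π(0.0774)⁴/32 = 3.52×10^-6 m⁴.
θ = (T/G)·Σ L_i/J_i = (27.30/16.2×10⁹)·(0.539/2.19×10^-6 + 0.355/1.11×10^-7 + 0.801/6.38×10^-6 + 0.805/3.52×10^-6) = 6.407×10^-3 rad.

0.367°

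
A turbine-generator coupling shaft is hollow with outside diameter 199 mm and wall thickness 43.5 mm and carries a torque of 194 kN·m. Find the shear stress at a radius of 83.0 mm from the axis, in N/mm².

J = π(d_o⁴ − d_i⁴)/32 = π(0.199⁴ − 0.112⁴)/32 = 1.385×10^-4 m⁴.
Shear stress varies linearly with radius: τ = T·r/J = 194000 × 0.0830 / 1.385×10^-4 = 1.162×10^8 Pa.

116 N/mm²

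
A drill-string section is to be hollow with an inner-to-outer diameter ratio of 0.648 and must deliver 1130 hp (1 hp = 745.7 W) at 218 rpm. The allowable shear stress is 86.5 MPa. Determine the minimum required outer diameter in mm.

138 mm

ω = 2π·218/60 = 22.83 rad/s, so T = P/ω = 1130×745.7 / 22.83 = 36910 N·m.
For a hollow shaft with d_i/d_o = 0.648: τ_max = 16T/(π d_o³ (1−k⁴)), so d_o = [16T/(π τ_allow (1−k⁴))]^(1/3) = [16·36910/(π·8.65×10^7·0.8237)]^(1/3) = 0.1382 m.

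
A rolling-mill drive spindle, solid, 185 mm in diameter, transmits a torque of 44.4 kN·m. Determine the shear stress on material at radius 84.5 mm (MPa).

J = πd⁴/32 = π(0.185)⁴/32 = 1.150×10^-4 m⁴.
Shear stress varies linearly with radius: τ = T·r/J = 44400 × 0.0845 / 1.150×10^-4 = 3.263×10^7 Pa.

32.6 MPa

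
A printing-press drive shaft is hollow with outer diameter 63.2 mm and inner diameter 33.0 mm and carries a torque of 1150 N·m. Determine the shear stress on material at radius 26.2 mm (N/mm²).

20.8 N/mm²

J = π(d_o⁴ − d_i⁴)/32 = π(0.0632⁴ − 0.0330⁴)/32 = 1.450×10^-6 m⁴.
Shear stress varies linearly with radius: τ = T·r/J = 1150 × 0.0262 / 1.450×10^-6 = 2.078×10^7 Pa.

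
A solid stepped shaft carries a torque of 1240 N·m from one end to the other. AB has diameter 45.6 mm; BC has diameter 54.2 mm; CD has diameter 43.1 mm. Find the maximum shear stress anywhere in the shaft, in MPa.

Under the same torque, τ_max = 16T/(πd³) is largest where d is smallest — segment CD (d = 43.1 mm).
τ_max = 16·1240/(π·(0.0431)³) = 7.888×10^7 Pa.

78.9 MPa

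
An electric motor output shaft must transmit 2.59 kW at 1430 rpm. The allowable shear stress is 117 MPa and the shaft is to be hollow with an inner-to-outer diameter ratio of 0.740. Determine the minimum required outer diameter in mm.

10.2 mm

ω = 2π·1430/60 = 149.7 rad/s, so T = P/ω = 2.59×10³ / 149.7 = 17.30 N·m.
For a hollow shaft with d_i/d_o = 0.740: τ_max = 16T/(π d_o³ (1−k⁴)), so d_o = [16T/(π τ_allow (1−k⁴))]^(1/3) = [16·17.30/(π·1.17×10^8·0.7001)]^(1/3) = 0.01025 m.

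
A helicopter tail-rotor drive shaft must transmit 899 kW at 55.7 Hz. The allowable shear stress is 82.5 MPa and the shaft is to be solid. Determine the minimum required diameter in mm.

ω = 2π·55.7 = 350.0 rad/s, so T = P/ω = 899×10³ / 350.0 = 2569 N·m.
For a solid shaft τ_max = 16T/(πd³), so d = (16T/(π τ_allow))^(1/3) = (16·2569/(π·8.25×10^7))^(1/3) = 0.05413 m.

54.1 mm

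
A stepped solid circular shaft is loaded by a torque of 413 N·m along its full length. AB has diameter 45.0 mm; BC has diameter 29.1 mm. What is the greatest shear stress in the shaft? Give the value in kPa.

Under the same torque, τ_max = 16T/(πd³) is largest where d is smallest — segment BC (d = 29.1 mm).
τ_max = 16·413.0/(π·(0.0291)³) = 8.536×10^7 Pa.

85400 kPa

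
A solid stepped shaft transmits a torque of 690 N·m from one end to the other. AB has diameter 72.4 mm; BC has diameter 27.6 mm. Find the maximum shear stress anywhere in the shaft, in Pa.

Under the same torque, τ_max = 16T/(πd³) is largest where d is smallest — segment BC (d = 27.6 mm).
τ_max = 16·690.0/(π·(0.0276)³) = 1.671×10^8 Pa.

1.67e8 Pa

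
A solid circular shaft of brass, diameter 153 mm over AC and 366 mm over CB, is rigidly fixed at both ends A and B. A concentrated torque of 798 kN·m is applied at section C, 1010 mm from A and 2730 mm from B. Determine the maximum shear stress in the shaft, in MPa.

86.5 MPa

Compatibility: T_A·a/J_AC = T_B·b/J_CB with T_A + T_B = T₀.
J_AC = 5.38×10^-5 m⁴, J_CB = 1.76×10^-3 m⁴, so T_A = T₀·(J_AC/a)/((J_AC/a)+(J_CB/b)) = 60850 N·m, T_B = 737200 N·m.
τ in each portion: τ_AC = 8.65×10^7 Pa, τ_CB = 7.66×10^7 Pa; maximum is in AC.
τ_max = T_AC·r/J = 60850·0.0765/5.38×10^-5 = 8.652×10^7 Pa.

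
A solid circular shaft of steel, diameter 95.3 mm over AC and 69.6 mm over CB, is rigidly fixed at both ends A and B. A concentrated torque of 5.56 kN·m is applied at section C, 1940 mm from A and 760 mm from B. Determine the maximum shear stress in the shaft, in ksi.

Compatibility: T_A·a/J_AC = T_B·b/J_CB with T_A + T_B = T₀.
J_AC = 8.10×10^-6 m⁴, J_CB = 2.30×10^-6 m⁴, so T_A = T₀·(J_AC/a)/((J_AC/a)+(J_CB/b)) = 3221 N·m, T_B = 2339 N·m.
τ in each portion: τ_AC = 1.90×10^7 Pa, τ_CB = 3.53×10^7 Pa; maximum is in CB.
τ_max = T_CB·r/J = 2339·0.0348/2.30×10^-6 = 3.533×10^7 Pa.

5.12 ksi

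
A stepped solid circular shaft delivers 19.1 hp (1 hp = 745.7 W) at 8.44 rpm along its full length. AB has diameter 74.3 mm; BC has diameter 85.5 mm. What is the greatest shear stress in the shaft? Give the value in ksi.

29.0 ksi

ω = 2π·8.44/60 = 0.8838 rad/s, so T = P/ω = 19.1×745.7 / 0.8838 = 16110 N·m.
Under the same torque, τ_max = 16T/(πd³) is largest where d is smallest — segment AB (d = 74.3 mm).
τ_max = 16·16110/(π·(0.0743)³) = 2.001×10^8 Pa.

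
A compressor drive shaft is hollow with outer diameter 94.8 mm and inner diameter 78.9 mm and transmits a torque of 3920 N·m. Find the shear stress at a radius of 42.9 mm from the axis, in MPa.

J = π(d_o⁴ − d_i⁴)/32 = π(0.0948⁴ − 0.0789⁴)/32 = 4.125×10^-6 m⁴.
Shear stress varies linearly with radius: τ = T·r/J = 3920 × 0.0429 / 4.125×10^-6 = 4.077×10^7 Pa.

40.8 MPa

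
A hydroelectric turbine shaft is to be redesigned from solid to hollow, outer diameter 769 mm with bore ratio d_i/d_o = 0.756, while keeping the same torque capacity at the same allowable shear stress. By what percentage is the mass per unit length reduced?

Equal τ_max and T ⇒ the solid shaft needs d_s³ = d_o³(1−k⁴), so d_s = 769·(1−0.756⁴)^(1/3) = 674.0 mm.
Area ratio A_h/A_s = d_o²(1−k²)/d_s² = (1−k²)/(1−k⁴)^(2/3) = 0.5577.
Mass saving = 1 − 0.5577 = 44.2 %.

44.2 %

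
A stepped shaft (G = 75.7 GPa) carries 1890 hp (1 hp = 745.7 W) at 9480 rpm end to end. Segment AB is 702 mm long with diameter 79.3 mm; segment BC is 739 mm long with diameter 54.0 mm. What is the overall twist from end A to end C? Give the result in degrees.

1.15°

ω = 2π·9480/60 = 992.7 rad/s, so T = P/ω = 1890×745.7 / 992.7 = 1420 N·m.
J_AB = π(0.0793)⁴/32 = 3.88×10^-6 m⁴; J_BC = π(0.0540)⁴/32 = 8.35×10^-7 m⁴.
θ = (T/G)·Σ L_i/J_i = (1420/75.7×10⁹)·(0.702/3.88×10^-6 + 0.739/8.35×10^-7) = 0.01999 rad.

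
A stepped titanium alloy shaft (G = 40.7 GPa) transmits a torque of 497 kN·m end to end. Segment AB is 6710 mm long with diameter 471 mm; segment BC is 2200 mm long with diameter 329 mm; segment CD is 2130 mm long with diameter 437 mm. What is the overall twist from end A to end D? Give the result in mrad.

47.6 mrad

J_AB = π(0.471)⁴/32 = 4.83×10^-3 m⁴; J_BC = π(0.329)⁴/32 = 1.15×10^-3 m⁴; J_CD = π(0.437)⁴/32 = 3.58×10^-3 m⁴.
θ = (T/G)·Σ L_i/J_i = (497000/40.7×10⁹)·(6.71/4.83×10^-3 + 2.20/1.15×10^-3 + 2.13/3.58×10^-3) = 0.04758 rad.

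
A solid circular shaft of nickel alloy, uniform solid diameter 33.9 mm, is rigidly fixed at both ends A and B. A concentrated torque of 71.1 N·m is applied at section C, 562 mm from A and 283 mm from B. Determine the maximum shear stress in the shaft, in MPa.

With uniform GJ and both ends fixed, compatibility θ_AC = θ_CB gives T_A·a = T_B·b, together with T_A + T_B = T₀.
T_A = T₀·b/(a+b) = 71.10·283/845.0 = 23.81 N·m; T_B = 47.29 N·m.
τ in each portion: τ_AC = 3.11×10^6 Pa, τ_CB = 6.18×10^6 Pa; maximum is in CB.
τ_max = T_CB·r/J = 47.29·0.0169/1.30×10^-7 = 6.182×10^6 Pa.

6.18 MPa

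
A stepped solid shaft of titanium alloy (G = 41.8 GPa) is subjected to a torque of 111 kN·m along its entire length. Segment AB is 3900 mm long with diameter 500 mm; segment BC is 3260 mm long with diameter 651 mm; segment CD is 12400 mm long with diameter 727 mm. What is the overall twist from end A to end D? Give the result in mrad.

J_AB = π(0.500)⁴/32 = 6.14×10^-3 m⁴; J_BC = π(0.651)⁴/32 = 0.0176 m⁴; J_CD = π(0.727)⁴/32 = 0.0274 m⁴.
θ = (T/G)·Σ L_i/J_i = (111000/41.8×10⁹)·(3.90/6.14×10^-3 + 3.26/0.0176 + 12.4/0.0274) = 3.379×10^-3 rad.

3.38 mrad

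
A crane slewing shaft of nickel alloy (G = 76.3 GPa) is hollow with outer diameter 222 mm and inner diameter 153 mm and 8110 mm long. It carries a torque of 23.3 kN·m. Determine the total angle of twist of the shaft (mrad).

J = π(d_o⁴ − d_i⁴)/32 = π(0.222⁴ − 0.153⁴)/32 = 1.847×10^-4 m⁴.
θ = T·L/(G·J) = 23300 × 8.11 / (76.3×10⁹ × 1.847×10^-4) = 0.01341 rad.

13.4 mrad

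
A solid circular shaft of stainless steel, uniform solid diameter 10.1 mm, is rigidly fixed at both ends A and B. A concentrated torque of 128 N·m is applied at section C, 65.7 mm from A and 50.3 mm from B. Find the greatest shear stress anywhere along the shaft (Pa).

3.58e8 Pa

With uniform GJ and both ends fixed, compatibility θ_AC = θ_CB gives T_A·a = T_B·b, together with T_A + T_B = T₀.
T_A = T₀·b/(a+b) = 128.0·50.3/116.0 = 55.50 N·m; T_B = 72.50 N·m.
τ in each portion: τ_AC = 2.74×10^8 Pa, τ_CB = 3.58×10^8 Pa; maximum is in CB.
τ_max = T_CB·r/J = 72.50·0.00505/1.02×10^-9 = 3.584×10^8 Pa.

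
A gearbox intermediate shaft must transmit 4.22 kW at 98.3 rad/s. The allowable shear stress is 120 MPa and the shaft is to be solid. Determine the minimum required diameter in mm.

12.2 mm

ω = 98.3 rad/s, so T = P/ω = 4.22×10³ / 98.30 = 42.93 N·m.
For a solid shaft τ_max = 16T/(πd³), so d = (16T/(π τ_allow))^(1/3) = (16·42.93/(π·1.20×10^8))^(1/3) = 0.01221 m.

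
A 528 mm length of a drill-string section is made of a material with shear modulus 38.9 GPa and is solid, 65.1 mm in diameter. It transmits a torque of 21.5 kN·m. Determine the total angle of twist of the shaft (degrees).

9.48°

J = πd⁴/32 = π(0.0651)⁴/32 = 1.763×10^-6 m⁴.
θ = T·L/(G·J) = 21500 × 0.528 / (38.9×10⁹ × 1.763×10^-6) = 0.1655 rad.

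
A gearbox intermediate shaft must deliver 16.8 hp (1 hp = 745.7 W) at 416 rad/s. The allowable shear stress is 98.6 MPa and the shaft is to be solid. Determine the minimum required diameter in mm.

11.6 mm

ω = 416 rad/s, so T = P/ω = 16.8×745.7 / 416.0 = 30.11 N·m.
For a solid shaft τ_max = 16T/(πd³), so d = (16T/(π τ_allow))^(1/3) = (16·30.11/(π·9.86×10^7))^(1/3) = 0.01159 m.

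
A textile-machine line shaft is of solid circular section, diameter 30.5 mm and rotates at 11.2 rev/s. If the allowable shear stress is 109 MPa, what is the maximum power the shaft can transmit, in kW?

J = πd⁴/32 = π(0.0305)⁴/32 = 8.496×10^-8 m⁴.
T_max = τ_allow·J/r = 1.09×10^8 × 8.496×10^-8 / 0.0152 = 607.2 N·m.
ω = 2π·11.2 = 70.37 rad/s, so P_max = T_max·ω = 4.273×10^4 W.

42.7 kW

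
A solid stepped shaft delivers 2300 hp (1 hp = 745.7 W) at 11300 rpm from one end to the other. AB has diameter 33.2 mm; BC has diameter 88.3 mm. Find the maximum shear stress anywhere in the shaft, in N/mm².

202 N/mm²

ω = 2π·11300/60 = 1183 rad/s, so T = P/ω = 2300×745.7 / 1183 = 1449 N·m.
Under the same torque, τ_max = 16T/(πd³) is largest where d is smallest — segment AB (d = 33.2 mm).
τ_max = 16·1449/(π·(0.0332)³) = 2.017×10^8 Pa.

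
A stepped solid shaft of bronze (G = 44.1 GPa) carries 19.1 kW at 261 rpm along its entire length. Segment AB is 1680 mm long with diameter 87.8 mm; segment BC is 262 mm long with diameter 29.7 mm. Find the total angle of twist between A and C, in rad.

ω = 2π·261/60 = 27.33 rad/s, so T = P/ω = 19.1×10³ / 27.33 = 698.8 N·m.
J_AB = π(0.0878)⁴/32 = 5.83×10^-6 m⁴; J_BC = π(0.0297)⁴/32 = 7.64×10^-8 m⁴.
θ = (T/G)·Σ L_i/J_i = (698.8/44.1×10⁹)·(1.68/5.83×10^-6 + 0.262/7.64×10^-8) = 0.05891 rad.

0.0589 rad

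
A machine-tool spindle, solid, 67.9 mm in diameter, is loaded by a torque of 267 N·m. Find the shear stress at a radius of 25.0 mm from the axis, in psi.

464 psi

J = πd⁴/32 = π(0.0679)⁴/32 = 2.087×10^-6 m⁴.
Shear stress varies linearly with radius: τ = T·r/J = 267.0 × 0.0250 / 2.087×10^-6 = 3.199×10^6 Pa.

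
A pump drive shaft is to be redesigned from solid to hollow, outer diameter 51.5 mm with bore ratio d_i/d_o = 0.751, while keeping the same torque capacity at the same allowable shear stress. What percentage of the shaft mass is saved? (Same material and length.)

43.7 %

Equal τ_max and T ⇒ the solid shaft needs d_s³ = d_o³(1−k⁴), so d_s = 51.5·(1−0.751⁴)^(1/3) = 45.33 mm.
Area ratio A_h/A_s = d_o²(1−k²)/d_s² = (1−k²)/(1−k⁴)^(2/3) = 0.5628.
Mass saving = 1 − 0.5628 = 43.7 %.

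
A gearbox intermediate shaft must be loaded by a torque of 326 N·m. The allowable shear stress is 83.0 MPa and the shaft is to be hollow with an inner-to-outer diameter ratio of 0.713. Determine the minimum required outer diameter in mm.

30.0 mm

For a hollow shaft with d_i/d_o = 0.713: τ_max = 16T/(π d_o³ (1−k⁴)), so d_o = [16T/(π τ_allow (1−k⁴))]^(1/3) = [16·326.0/(π·8.30×10^7·0.7416)]^(1/3) = 0.02999 m.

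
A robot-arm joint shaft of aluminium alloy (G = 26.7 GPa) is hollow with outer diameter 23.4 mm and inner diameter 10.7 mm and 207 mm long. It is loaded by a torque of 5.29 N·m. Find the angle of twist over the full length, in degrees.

J = π(d_o⁴ − d_i⁴)/32 = π(0.0234⁴ − 0.0107⁴)/32 = 2.815×10^-8 m⁴.
θ = T·L/(G·J) = 5.290 × 0.207 / (26.7×10⁹ × 2.815×10^-8) = 1.457×10^-3 rad.

0.0835°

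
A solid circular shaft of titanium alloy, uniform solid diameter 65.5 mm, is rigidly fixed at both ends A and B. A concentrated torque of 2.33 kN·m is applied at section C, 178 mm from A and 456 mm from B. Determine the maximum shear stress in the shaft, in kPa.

With uniform GJ and both ends fixed, compatibility θ_AC = θ_CB gives T_A·a = T_B·b, together with T_A + T_B = T₀.
T_A = T₀·b/(a+b) = 2330·456/634.0 = 1676 N·m; T_B = 654.2 N·m.
τ in each portion: τ_AC = 3.04×10^7 Pa, τ_CB = 1.19×10^7 Pa; maximum is in AC.
τ_max = T_AC·r/J = 1676·0.0328/1.81×10^-6 = 3.037×10^7 Pa.

30400 kPa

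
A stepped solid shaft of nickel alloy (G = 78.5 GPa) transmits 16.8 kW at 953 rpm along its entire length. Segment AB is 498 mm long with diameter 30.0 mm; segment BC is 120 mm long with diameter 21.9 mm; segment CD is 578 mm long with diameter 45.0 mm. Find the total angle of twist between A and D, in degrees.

1.60°

ω = 2π·953/60 = 99.80 rad/s, so T = P/ω = 16.8×10³ / 99.80 = 168.3 N·m.
J_AB = π(0.0300)⁴/32 = 7.95×10^-8 m⁴; J_BC = π(0.0219)⁴/32 = 2.26×10^-8 m⁴; J_CD = π(0.0450)⁴/32 = 4.03×10^-7 m⁴.
θ = (T/G)·Σ L_i/J_i = (168.3/78.5×10⁹)·(0.498/7.95×10^-8 + 0.120/2.26×10^-8 + 0.578/4.03×10^-7) = 0.02790 rad.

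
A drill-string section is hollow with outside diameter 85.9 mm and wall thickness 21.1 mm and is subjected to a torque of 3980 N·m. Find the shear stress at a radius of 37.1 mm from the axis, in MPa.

29.6 MPa

J = π(d_o⁴ − d_i⁴)/32 = π(0.0859⁴ − 0.0437⁴)/32 = 4.987×10^-6 m⁴.
Shear stress varies linearly with radius: τ = T·r/J = 3980 × 0.0371 / 4.987×10^-6 = 2.961×10^7 Pa.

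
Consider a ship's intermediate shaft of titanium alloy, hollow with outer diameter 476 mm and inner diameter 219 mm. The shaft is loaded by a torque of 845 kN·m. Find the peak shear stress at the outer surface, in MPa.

41.8 MPa

J = π(d_o⁴ − d_i⁴)/32 = π(0.476⁴ − 0.219⁴)/32 = 4.814×10^-3 m⁴.
τ_max = T·r/J = 845000 × 0.238 / 4.814×10^-3 = 4.177×10^7 Pa.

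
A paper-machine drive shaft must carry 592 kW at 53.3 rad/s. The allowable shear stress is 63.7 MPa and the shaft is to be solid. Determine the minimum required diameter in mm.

96.1 mm

ω = 53.3 rad/s, so T = P/ω = 592×10³ / 53.30 = 11110 N·m.
For a solid shaft τ_max = 16T/(πd³), so d = (16T/(π τ_allow))^(1/3) = (16·11110/(π·6.37×10^7))^(1/3) = 0.09612 m.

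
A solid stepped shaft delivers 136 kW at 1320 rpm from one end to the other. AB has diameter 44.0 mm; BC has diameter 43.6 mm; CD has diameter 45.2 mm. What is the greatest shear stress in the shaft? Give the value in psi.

ω = 2π·1320/60 = 138.2 rad/s, so T = P/ω = 136×10³ / 138.2 = 983.9 N·m.
Under the same torque, τ_max = 16T/(πd³) is largest where d is smallest — segment BC (d = 43.6 mm).
τ_max = 16·983.9/(π·(0.0436)³) = 6.046×10^7 Pa.

8770 psi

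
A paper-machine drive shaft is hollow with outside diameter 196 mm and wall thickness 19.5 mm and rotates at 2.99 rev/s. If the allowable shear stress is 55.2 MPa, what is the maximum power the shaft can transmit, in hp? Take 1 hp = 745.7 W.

1210 hp

J = π(d_o⁴ − d_i⁴)/32 = π(0.196⁴ − 0.157⁴)/32 = 8.524×10^-5 m⁴.
T_max = τ_allow·J/r = 5.52×10^7 × 8.524×10^-5 / 0.0980 = 48010 N·m.
ω = 2π·2.99 = 18.79 rad/s, so P_max = T_max·ω = 9.020×10^5 W.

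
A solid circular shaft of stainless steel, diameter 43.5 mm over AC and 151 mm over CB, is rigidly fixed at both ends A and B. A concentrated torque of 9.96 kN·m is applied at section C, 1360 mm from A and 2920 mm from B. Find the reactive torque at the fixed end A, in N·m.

Compatibility: T_A·a/J_AC = T_B·b/J_CB with T_A + T_B = T₀.
J_AC = 3.52×10^-7 m⁴, J_CB = 5.10×10^-5 m⁴, so T_A = T₀·(J_AC/a)/((J_AC/a)+(J_CB/b)) = 145.1 N·m, T_B = 9815 N·m.

145 N·m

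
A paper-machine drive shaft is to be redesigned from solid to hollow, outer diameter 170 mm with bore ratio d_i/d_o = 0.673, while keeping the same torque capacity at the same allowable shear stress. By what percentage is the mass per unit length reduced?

36.2 %

Equal τ_max and T ⇒ the solid shaft needs d_s³ = d_o³(1−k⁴), so d_s = 170·(1−0.673⁴)^(1/3) = 157.5 mm.
Area ratio A_h/A_s = d_o²(1−k²)/d_s² = (1−k²)/(1−k⁴)^(2/3) = 0.6376.
Mass saving = 1 − 0.6376 = 36.2 %.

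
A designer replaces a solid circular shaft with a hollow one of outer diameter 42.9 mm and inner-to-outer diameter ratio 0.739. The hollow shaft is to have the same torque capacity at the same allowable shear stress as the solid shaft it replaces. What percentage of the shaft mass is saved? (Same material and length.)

Equal τ_max and T ⇒ the solid shaft needs d_s³ = d_o³(1−k⁴), so d_s = 42.9·(1−0.739⁴)^(1/3) = 38.12 mm.
Area ratio A_h/A_s = d_o²(1−k²)/d_s² = (1−k²)/(1−k⁴)^(2/3) = 0.5748.
Mass saving = 1 − 0.5748 = 42.5 %.

42.5 %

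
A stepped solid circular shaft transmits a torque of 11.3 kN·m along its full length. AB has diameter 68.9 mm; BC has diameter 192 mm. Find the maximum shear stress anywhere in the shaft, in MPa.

176 MPa

Under the same torque, τ_max = 16T/(πd³) is largest where d is smallest — segment AB (d = 68.9 mm).
τ_max = 16·11300/(π·(0.0689)³) = 1.760×10^8 Pa.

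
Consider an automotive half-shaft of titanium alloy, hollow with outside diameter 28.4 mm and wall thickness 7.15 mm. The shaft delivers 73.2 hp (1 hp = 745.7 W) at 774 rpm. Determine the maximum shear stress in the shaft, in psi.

23100 psi

ω = 2π·774/60 = 81.05 rad/s, so T = P/ω = 73.2×745.7 / 81.05 = 673.5 N·m.
J = π(d_o⁴ − d_i⁴)/32 = π(0.0284⁴ − 0.0141⁴)/32 = 5.999×10^-8 m⁴.
τ_max = T·r/J = 673.5 × 0.0142 / 5.999×10^-8 = 1.594×10^8 Pa.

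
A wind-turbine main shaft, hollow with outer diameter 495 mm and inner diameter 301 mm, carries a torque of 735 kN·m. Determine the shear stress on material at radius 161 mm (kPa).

23300 kPa

J = π(d_o⁴ − d_i⁴)/32 = π(0.495⁴ − 0.301⁴)/32 = 5.088×10^-3 m⁴.
Shear stress varies linearly with radius: τ = T·r/J = 735000 × 0.161 / 5.088×10^-3 = 2.326×10^7 Pa.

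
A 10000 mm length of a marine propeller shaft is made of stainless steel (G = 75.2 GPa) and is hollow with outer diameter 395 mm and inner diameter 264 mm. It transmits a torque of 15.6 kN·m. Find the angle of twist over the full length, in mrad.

1.08 mrad

J = π(d_o⁴ − d_i⁴)/32 = π(0.395⁴ − 0.264⁴)/32 = 1.913×10^-3 m⁴.
θ = T·L/(G·J) = 15600 × 10.0 / (75.2×10⁹ × 1.913×10^-3) = 1.084×10^-3 rad.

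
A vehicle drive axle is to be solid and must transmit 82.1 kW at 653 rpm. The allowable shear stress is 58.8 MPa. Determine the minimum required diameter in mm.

ω = 2π·653/60 = 68.38 rad/s, so T = P/ω = 82.1×10³ / 68.38 = 1201 N·m.
For a solid shaft τ_max = 16T/(πd³), so d = (16T/(π τ_allow))^(1/3) = (16·1201/(π·5.88×10^7))^(1/3) = 0.04703 m.

47.0 mm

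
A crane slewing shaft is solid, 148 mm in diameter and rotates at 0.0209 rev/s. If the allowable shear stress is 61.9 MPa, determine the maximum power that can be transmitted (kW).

J = πd⁴/32 = π(0.148)⁴/32 = 4.710×10^-5 m⁴.
T_max = τ_allow·J/r = 6.19×10^7 × 4.710×10^-5 / 0.0740 = 39400 N·m.
ω = 2π·0.0209 = 0.1313 rad/s, so P_max = T_max·ω = 5174 W.

5.17 kW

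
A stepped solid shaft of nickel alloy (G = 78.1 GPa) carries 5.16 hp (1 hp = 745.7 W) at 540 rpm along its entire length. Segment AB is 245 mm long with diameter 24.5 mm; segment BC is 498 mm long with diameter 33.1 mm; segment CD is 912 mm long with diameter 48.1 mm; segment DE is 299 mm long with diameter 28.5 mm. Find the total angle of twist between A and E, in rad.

ω = 2π·540/60 = 56.55 rad/s, so T = P/ω = 5.16×745.7 / 56.55 = 68.04 N·m.
J_AB = π(0.0245)⁴/32 = 3.54×10^-8 m⁴; J_BC = π(0.0331)⁴/32 = 1.18×10^-7 m⁴; J_CD = π(0.0481)⁴/32 = 5.26×10^-7 m⁴; J_DE = π(0.0285)⁴/32 = 6.48×10^-8 m⁴.
θ = (T/G)·Σ L_i/J_i = (68.04/78.1×10⁹)·(0.245/3.54×10^-8 + 0.498/1.18×10^-7 + 0.912/5.26×10^-7 + 0.299/6.48×10^-8) = 0.01525 rad.

0.0153 rad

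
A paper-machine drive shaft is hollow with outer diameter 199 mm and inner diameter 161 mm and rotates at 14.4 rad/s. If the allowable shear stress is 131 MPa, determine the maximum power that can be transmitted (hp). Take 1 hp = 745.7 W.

2240 hp

J = π(d_o⁴ − d_i⁴)/32 = π(0.199⁴ − 0.161⁴)/32 = 8.800×10^-5 m⁴.
T_max = τ_allow·J/r = 1.31×10^8 × 8.800×10^-5 / 0.0995 = 115900 N·m.
ω = 14.4 rad/s, so P_max = T_max·ω = 1.668×10^6 W.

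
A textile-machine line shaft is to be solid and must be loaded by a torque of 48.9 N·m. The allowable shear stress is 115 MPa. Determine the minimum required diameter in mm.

For a solid shaft τ_max = 16T/(πd³), so d = (16T/(π τ_allow))^(1/3) = (16·48.90/(π·1.15×10^8))^(1/3) = 0.01294 m.

12.9 mm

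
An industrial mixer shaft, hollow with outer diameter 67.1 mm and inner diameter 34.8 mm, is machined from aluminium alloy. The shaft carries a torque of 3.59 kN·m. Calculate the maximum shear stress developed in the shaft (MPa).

65.2 MPa

J = π(d_o⁴ − d_i⁴)/32 = π(0.0671⁴ − 0.0348⁴)/32 = 1.846×10^-6 m⁴.
τ_max = T·r/J = 3590 × 0.0335 / 1.846×10^-6 = 6.524×10^7 Pa.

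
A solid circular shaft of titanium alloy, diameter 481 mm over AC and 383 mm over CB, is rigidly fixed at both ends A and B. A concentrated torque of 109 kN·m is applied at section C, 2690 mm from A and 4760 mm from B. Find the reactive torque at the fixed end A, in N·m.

Compatibility: T_A·a/J_AC = T_B·b/J_CB with T_A + T_B = T₀.
J_AC = 5.26×10^-3 m⁴, J_CB = 2.11×10^-3 m⁴, so T_A = T₀·(J_AC/a)/((J_AC/a)+(J_CB/b)) = 88820 N·m, T_B = 20180 N·m.

88800 N·m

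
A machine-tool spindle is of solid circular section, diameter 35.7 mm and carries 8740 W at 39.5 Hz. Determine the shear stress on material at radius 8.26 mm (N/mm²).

ω = 2π·39.5 = 248.2 rad/s, so T = P/ω = 8740 / 248.2 = 35.22 N·m.
J = πd⁴/32 = π(0.0357)⁴/32 = 1.595×10^-7 m⁴.
Shear stress varies linearly with radius: τ = T·r/J = 35.22 × 0.00826 / 1.595×10^-7 = 1.824×10^6 Pa.

1.82 N/mm²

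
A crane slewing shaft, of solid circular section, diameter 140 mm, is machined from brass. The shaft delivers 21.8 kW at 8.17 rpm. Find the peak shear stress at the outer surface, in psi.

6860 psi

ω = 2π·8.17/60 = 0.8556 rad/s, so T = P/ω = 21.8×10³ / 0.8556 = 25480 N·m.
J = πd⁴/32 = π(0.140)⁴/32 = 3.771×10^-5 m⁴.
τ_max = T·r/J = 25480 × 0.0700 / 3.771×10^-5 = 4.729×10^7 Pa.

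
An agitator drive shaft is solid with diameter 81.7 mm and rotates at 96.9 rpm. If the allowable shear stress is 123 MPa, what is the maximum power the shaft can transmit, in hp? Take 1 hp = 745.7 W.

J = πd⁴/32 = π(0.0817)⁴/32 = 4.374×10^-6 m⁴.
T_max = τ_allow·J/r = 1.23×10^8 × 4.374×10^-6 / 0.0409 = 13170 N·m.
ω = 2π·96.9/60 = 10.15 rad/s, so P_max = T_max·ω = 1.336×10^5 W.

179 hp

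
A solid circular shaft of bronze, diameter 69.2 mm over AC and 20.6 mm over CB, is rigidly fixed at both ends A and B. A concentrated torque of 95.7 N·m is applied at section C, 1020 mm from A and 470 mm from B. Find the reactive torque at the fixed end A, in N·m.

94.1 N·m

Compatibility: T_A·a/J_AC = T_B·b/J_CB with T_A + T_B = T₀.
J_AC = 2.25×10^-6 m⁴, J_CB = 1.77×10^-8 m⁴, so T_A = T₀·(J_AC/a)/((J_AC/a)+(J_CB/b)) = 94.10 N·m, T_B = 1.604 N·m.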